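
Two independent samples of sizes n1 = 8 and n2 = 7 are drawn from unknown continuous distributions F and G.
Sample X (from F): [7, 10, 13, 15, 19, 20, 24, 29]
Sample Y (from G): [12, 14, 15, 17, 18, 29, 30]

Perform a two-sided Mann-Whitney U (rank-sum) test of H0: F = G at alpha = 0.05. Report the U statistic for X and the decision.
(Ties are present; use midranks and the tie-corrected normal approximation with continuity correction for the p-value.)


Step 1: Combine and sort all 15 observations; assign midranks.
sorted (value, group): (7,X), (10,X), (12,Y), (13,X), (14,Y), (15,X), (15,Y), (17,Y), (18,Y), (19,X), (20,X), (24,X), (29,X), (29,Y), (30,Y)
ranks: 7->1, 10->2, 12->3, 13->4, 14->5, 15->6.5, 15->6.5, 17->8, 18->9, 19->10, 20->11, 24->12, 29->13.5, 29->13.5, 30->15
Step 2: Rank sum for X: R1 = 1 + 2 + 4 + 6.5 + 10 + 11 + 12 + 13.5 = 60.
Step 3: U_X = R1 - n1(n1+1)/2 = 60 - 8*9/2 = 60 - 36 = 24.
       U_Y = n1*n2 - U_X = 56 - 24 = 32.
Step 4: Ties are present, so use the tie-corrected normal approximation (with continuity correction) for the p-value.
Step 5: p-value = 0.684910; compare to alpha = 0.05. fail to reject H0.

U_X = 24, p = 0.684910, fail to reject H0 at alpha = 0.05.


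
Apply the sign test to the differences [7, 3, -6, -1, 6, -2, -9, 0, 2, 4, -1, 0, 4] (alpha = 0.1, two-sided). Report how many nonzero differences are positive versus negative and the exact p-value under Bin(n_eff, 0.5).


Step 1: Discard zero differences. Original n = 13; n_eff = number of nonzero differences = 11.
Nonzero differences (with sign): +7, +3, -6, -1, +6, -2, -9, +2, +4, -1, +4
Step 2: Count signs: positive = 6, negative = 5.
Step 3: Under H0: P(positive) = 0.5, so the number of positives S ~ Bin(11, 0.5).
Step 4: Two-sided exact p-value = sum of Bin(11,0.5) probabilities at or below the observed probability = 1.000000.
Step 5: alpha = 0.1. fail to reject H0.

n_eff = 11, pos = 6, neg = 5, p = 1.000000, fail to reject H0.


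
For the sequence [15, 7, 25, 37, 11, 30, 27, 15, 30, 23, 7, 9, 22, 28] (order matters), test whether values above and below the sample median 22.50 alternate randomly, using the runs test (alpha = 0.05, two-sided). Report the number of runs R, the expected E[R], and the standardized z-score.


Step 1: Compute median = 22.50; label A = above, B = below.
Labels in order: BBAABAABAABBBA  (n_A = 7, n_B = 7)
Step 2: Count runs R = 8.
Step 3: Under H0 (random ordering), E[R] = 2*n_A*n_B/(n_A+n_B) + 1 = 2*7*7/14 + 1 = 8.0000.
        Var[R] = 2*n_A*n_B*(2*n_A*n_B - n_A - n_B) / ((n_A+n_B)^2 * (n_A+n_B-1)) = 8232/2548 = 3.2308.
        SD[R] = 1.7974.
Step 4: R = E[R], so z = 0 with no continuity correction.
Step 5: Two-sided p-value via normal approximation = 2*(1 - Phi(|z|)) = 1.000000.
Step 6: alpha = 0.05. fail to reject H0.

R = 8, z = 0.0000, p = 1.000000, fail to reject H0.


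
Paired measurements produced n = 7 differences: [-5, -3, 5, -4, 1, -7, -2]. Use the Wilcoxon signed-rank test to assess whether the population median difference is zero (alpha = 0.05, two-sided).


Step 1: Drop any zero differences (none here) and take |d_i|.
|d| = [5, 3, 5, 4, 1, 7, 2]
Step 2: Midrank |d_i| (ties get averaged ranks).
ranks: |5|->5.5, |3|->3, |5|->5.5, |4|->4, |1|->1, |7|->7, |2|->2
Step 3: Attach original signs; sum ranks with positive sign and with negative sign.
W+ = 5.5 + 1 = 6.5
W- = 5.5 + 3 + 4 + 7 + 2 = 21.5
(Check: W+ + W- = 28 should equal n(n+1)/2 = 28.)
Step 4: Test statistic W = min(W+, W-) = 6.5.
Step 5: Ties in |d|, so use the tie-corrected normal approximation.
        E[W] = n(n+1)/4 = 7*8/4 = 14.
        Tie groups: |d|=5 (t=2); sum(t^3 - t) = 6.
        Var[W] = n(n+1)(2n+1)/24 - sum(t^3-t)/48 = 840/24 - 6/48 = 34.875.
        z = (W - E[W]) / sqrt(Var[W]) = (6.5 - 14) / 5.9055 = -1.2700.
        Two-sided p = 2*Phi(z) = 0.204084.
Step 6: alpha = 0.05. fail to reject H0.

W+ = 6.5, W- = 21.5, W = min = 6.5, p = 0.204084, fail to reject H0.


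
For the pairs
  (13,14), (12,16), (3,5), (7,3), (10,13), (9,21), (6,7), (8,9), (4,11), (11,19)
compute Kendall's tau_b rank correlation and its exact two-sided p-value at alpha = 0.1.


Step 1: Enumerate the 45 unordered pairs (i,j) with i<j and classify each by sign(x_j-x_i) * sign(y_j-y_i).
  (1,2):dx=-1,dy=+2->D; (1,3):dx=-10,dy=-9->C; (1,4):dx=-6,dy=-11->C; (1,5):dx=-3,dy=-1->C
  (1,6):dx=-4,dy=+7->D; (1,7):dx=-7,dy=-7->C; (1,8):dx=-5,dy=-5->C; (1,9):dx=-9,dy=-3->C
  (1,10):dx=-2,dy=+5->D; (2,3):dx=-9,dy=-11->C; (2,4):dx=-5,dy=-13->C; (2,5):dx=-2,dy=-3->C
  (2,6):dx=-3,dy=+5->D; (2,7):dx=-6,dy=-9->C; (2,8):dx=-4,dy=-7->C; (2,9):dx=-8,dy=-5->C
  (2,10):dx=-1,dy=+3->D; (3,4):dx=+4,dy=-2->D; (3,5):dx=+7,dy=+8->C; (3,6):dx=+6,dy=+16->C
  (3,7):dx=+3,dy=+2->C; (3,8):dx=+5,dy=+4->C; (3,9):dx=+1,dy=+6->C; (3,10):dx=+8,dy=+14->C
  (4,5):dx=+3,dy=+10->C; (4,6):dx=+2,dy=+18->C; (4,7):dx=-1,dy=+4->D; (4,8):dx=+1,dy=+6->C
  (4,9):dx=-3,dy=+8->D; (4,10):dx=+4,dy=+16->C; (5,6):dx=-1,dy=+8->D; (5,7):dx=-4,dy=-6->C
  (5,8):dx=-2,dy=-4->C; (5,9):dx=-6,dy=-2->C; (5,10):dx=+1,dy=+6->C; (6,7):dx=-3,dy=-14->C
  (6,8):dx=-1,dy=-12->C; (6,9):dx=-5,dy=-10->C; (6,10):dx=+2,dy=-2->D; (7,8):dx=+2,dy=+2->C
  (7,9):dx=-2,dy=+4->D; (7,10):dx=+5,dy=+12->C; (8,9):dx=-4,dy=+2->D; (8,10):dx=+3,dy=+10->C
  (9,10):dx=+7,dy=+8->C
Step 2: C = 33, D = 12, total pairs = 45.
Step 3: tau = (C - D)/(n(n-1)/2) = (33 - 12)/45 = 0.466667.
Step 4: Exact two-sided p-value (enumerate n! = 3628800 permutations of y under H0): p = 0.072550.
Step 5: alpha = 0.1. reject H0.

tau_b = 0.4667 (C=33, D=12), p = 0.072550, reject H0.


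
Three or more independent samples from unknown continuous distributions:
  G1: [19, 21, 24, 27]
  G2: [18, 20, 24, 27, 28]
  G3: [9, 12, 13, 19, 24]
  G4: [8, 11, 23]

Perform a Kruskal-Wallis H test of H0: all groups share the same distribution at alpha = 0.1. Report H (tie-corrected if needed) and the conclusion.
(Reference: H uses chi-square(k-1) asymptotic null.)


Step 1: Combine all N = 17 observations and assign midranks.
sorted (value, group, rank): (8,G4,1), (9,G3,2), (11,G4,3), (12,G3,4), (13,G3,5), (18,G2,6), (19,G1,7.5), (19,G3,7.5), (20,G2,9), (21,G1,10), (23,G4,11), (24,G1,13), (24,G2,13), (24,G3,13), (27,G1,15.5), (27,G2,15.5), (28,G2,17)
Step 2: Sum ranks within each group.
R_1 = 46 (n_1 = 4)
R_2 = 60.5 (n_2 = 5)
R_3 = 31.5 (n_3 = 5)
R_4 = 15 (n_4 = 3)
Step 3: H = 12/(N(N+1)) * sum(R_i^2/n_i) - 3(N+1)
     = 12/(17*18) * (46^2/4 + 60.5^2/5 + 31.5^2/5 + 15^2/3) - 3*18
     = 0.039216 * 1534.5 - 54
     = 6.176471.
Step 4: Ties present; correction factor C = 1 - 36/(17^3 - 17) = 0.992647. Corrected H = 6.176471 / 0.992647 = 6.222222.
Step 5: Under H0, H ~ chi^2(3); p-value = 0.101285.
Step 6: alpha = 0.1. fail to reject H0.

H = 6.2222, df = 3, p = 0.101285, fail to reject H0.


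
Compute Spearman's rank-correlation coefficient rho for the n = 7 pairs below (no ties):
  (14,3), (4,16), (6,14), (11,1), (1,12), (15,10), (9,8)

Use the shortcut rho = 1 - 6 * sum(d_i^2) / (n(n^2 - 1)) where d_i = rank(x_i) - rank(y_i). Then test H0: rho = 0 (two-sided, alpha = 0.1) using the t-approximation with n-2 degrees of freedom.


Step 1: Rank x and y separately (midranks; no ties here).
rank(x): 14->6, 4->2, 6->3, 11->5, 1->1, 15->7, 9->4
rank(y): 3->2, 16->7, 14->6, 1->1, 12->5, 10->4, 8->3
Step 2: d_i = R_x(i) - R_y(i); compute d_i^2.
  (6-2)^2=16, (2-7)^2=25, (3-6)^2=9, (5-1)^2=16, (1-5)^2=16, (7-4)^2=9, (4-3)^2=1
sum(d^2) = 92.
Step 3: rho = 1 - 6*92 / (7*(7^2 - 1)) = 1 - 552/336 = -0.642857.
Step 4: Under H0, t = rho * sqrt((n-2)/(1-rho^2)) = -1.8766 ~ t(5).
Step 5: Two-sided p-value from the t-distribution with 5 df = 0.119392.
Step 6: alpha = 0.1. fail to reject H0.

rho = -0.6429, p = 0.119392, fail to reject H0 at alpha = 0.1.


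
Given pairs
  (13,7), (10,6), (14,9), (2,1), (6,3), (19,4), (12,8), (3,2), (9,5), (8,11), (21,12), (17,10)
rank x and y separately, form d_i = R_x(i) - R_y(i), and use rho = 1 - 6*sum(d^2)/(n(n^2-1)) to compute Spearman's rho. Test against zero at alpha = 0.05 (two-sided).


Step 1: Rank x and y separately (midranks; no ties here).
rank(x): 13->8, 10->6, 14->9, 2->1, 6->3, 19->11, 12->7, 3->2, 9->5, 8->4, 21->12, 17->10
rank(y): 7->7, 6->6, 9->9, 1->1, 3->3, 4->4, 8->8, 2->2, 5->5, 11->11, 12->12, 10->10
Step 2: d_i = R_x(i) - R_y(i); compute d_i^2.
  (8-7)^2=1, (6-6)^2=0, (9-9)^2=0, (1-1)^2=0, (3-3)^2=0, (11-4)^2=49, (7-8)^2=1, (2-2)^2=0, (5-5)^2=0, (4-11)^2=49, (12-12)^2=0, (10-10)^2=0
sum(d^2) = 100.
Step 3: rho = 1 - 6*100 / (12*(12^2 - 1)) = 1 - 600/1716 = 0.650350.
Step 4: Under H0, t = rho * sqrt((n-2)/(1-rho^2)) = 2.7073 ~ t(10).
Step 5: Two-sided p-value from the t-distribution with 10 df = 0.022034.
Step 6: alpha = 0.05. reject H0.

rho = 0.6503, p = 0.022034, reject H0 at alpha = 0.05.


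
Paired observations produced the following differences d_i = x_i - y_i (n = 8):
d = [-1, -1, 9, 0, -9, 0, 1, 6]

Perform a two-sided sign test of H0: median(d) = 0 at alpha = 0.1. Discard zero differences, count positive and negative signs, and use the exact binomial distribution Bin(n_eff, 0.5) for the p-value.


Step 1: Discard zero differences. Original n = 8; n_eff = number of nonzero differences = 6.
Nonzero differences (with sign): -1, -1, +9, -9, +1, +6
Step 2: Count signs: positive = 3, negative = 3.
Step 3: Under H0: P(positive) = 0.5, so the number of positives S ~ Bin(6, 0.5).
Step 4: Two-sided exact p-value = sum of Bin(6,0.5) probabilities at or below the observed probability = 1.000000.
Step 5: alpha = 0.1. fail to reject H0.

n_eff = 6, pos = 3, neg = 3, p = 1.000000, fail to reject H0.


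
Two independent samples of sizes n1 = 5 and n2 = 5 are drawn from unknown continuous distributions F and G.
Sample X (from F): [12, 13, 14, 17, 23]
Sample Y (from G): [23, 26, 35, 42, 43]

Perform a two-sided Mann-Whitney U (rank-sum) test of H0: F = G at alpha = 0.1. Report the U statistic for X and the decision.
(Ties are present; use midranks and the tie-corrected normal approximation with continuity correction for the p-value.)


Step 1: Combine and sort all 10 observations; assign midranks.
sorted (value, group): (12,X), (13,X), (14,X), (17,X), (23,X), (23,Y), (26,Y), (35,Y), (42,Y), (43,Y)
ranks: 12->1, 13->2, 14->3, 17->4, 23->5.5, 23->5.5, 26->7, 35->8, 42->9, 43->10
Step 2: Rank sum for X: R1 = 1 + 2 + 3 + 4 + 5.5 = 15.5.
Step 3: U_X = R1 - n1(n1+1)/2 = 15.5 - 5*6/2 = 15.5 - 15 = 0.5.
       U_Y = n1*n2 - U_X = 25 - 0.5 = 24.5.
Step 4: Ties are present, so use the tie-corrected normal approximation (with continuity correction) for the p-value.
Step 5: p-value = 0.015971; compare to alpha = 0.1. reject H0.

U_X = 0.5, p = 0.015971, reject H0 at alpha = 0.1.


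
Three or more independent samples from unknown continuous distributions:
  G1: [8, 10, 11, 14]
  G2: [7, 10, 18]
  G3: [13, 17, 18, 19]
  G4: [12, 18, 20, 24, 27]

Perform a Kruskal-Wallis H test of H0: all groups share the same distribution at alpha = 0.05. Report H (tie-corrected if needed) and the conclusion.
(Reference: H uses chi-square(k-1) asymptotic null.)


Step 1: Combine all N = 16 observations and assign midranks.
sorted (value, group, rank): (7,G2,1), (8,G1,2), (10,G1,3.5), (10,G2,3.5), (11,G1,5), (12,G4,6), (13,G3,7), (14,G1,8), (17,G3,9), (18,G2,11), (18,G3,11), (18,G4,11), (19,G3,13), (20,G4,14), (24,G4,15), (27,G4,16)
Step 2: Sum ranks within each group.
R_1 = 18.5 (n_1 = 4)
R_2 = 15.5 (n_2 = 3)
R_3 = 40 (n_3 = 4)
R_4 = 62 (n_4 = 5)
Step 3: H = 12/(N(N+1)) * sum(R_i^2/n_i) - 3(N+1)
     = 12/(16*17) * (18.5^2/4 + 15.5^2/3 + 40^2/4 + 62^2/5) - 3*17
     = 0.044118 * 1334.45 - 51
     = 7.872610.
Step 4: Ties present; correction factor C = 1 - 30/(16^3 - 16) = 0.992647. Corrected H = 7.872610 / 0.992647 = 7.930926.
Step 5: Under H0, H ~ chi^2(3); p-value = 0.047461.
Step 6: alpha = 0.05. reject H0.

H = 7.9309, df = 3, p = 0.047461, reject H0.


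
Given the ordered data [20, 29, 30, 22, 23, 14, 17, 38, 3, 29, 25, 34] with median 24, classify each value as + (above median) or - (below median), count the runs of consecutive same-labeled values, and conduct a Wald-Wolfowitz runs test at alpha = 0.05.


Step 1: Compute median = 24; label A = above, B = below.
Labels in order: BAABBBBABAAA  (n_A = 6, n_B = 6)
Step 2: Count runs R = 6.
Step 3: Under H0 (random ordering), E[R] = 2*n_A*n_B/(n_A+n_B) + 1 = 2*6*6/12 + 1 = 7.0000.
        Var[R] = 2*n_A*n_B*(2*n_A*n_B - n_A - n_B) / ((n_A+n_B)^2 * (n_A+n_B-1)) = 4320/1584 = 2.7273.
        SD[R] = 1.6514.
Step 4: Continuity-corrected z = (R + 0.5 - E[R]) / SD[R] = (6 + 0.5 - 7.0000) / 1.6514 = -0.3028.
Step 5: Two-sided p-value via normal approximation = 2*(1 - Phi(|z|)) = 0.762069.
Step 6: alpha = 0.05. fail to reject H0.

R = 6, z = -0.3028, p = 0.762069, fail to reject H0.


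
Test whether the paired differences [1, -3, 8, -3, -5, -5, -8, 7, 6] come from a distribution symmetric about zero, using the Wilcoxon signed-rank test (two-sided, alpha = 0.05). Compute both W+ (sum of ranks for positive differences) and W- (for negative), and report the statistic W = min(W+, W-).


Step 1: Drop any zero differences (none here) and take |d_i|.
|d| = [1, 3, 8, 3, 5, 5, 8, 7, 6]
Step 2: Midrank |d_i| (ties get averaged ranks).
ranks: |1|->1, |3|->2.5, |8|->8.5, |3|->2.5, |5|->4.5, |5|->4.5, |8|->8.5, |7|->7, |6|->6
Step 3: Attach original signs; sum ranks with positive sign and with negative sign.
W+ = 1 + 8.5 + 7 + 6 = 22.5
W- = 2.5 + 2.5 + 4.5 + 4.5 + 8.5 = 22.5
(Check: W+ + W- = 45 should equal n(n+1)/2 = 45.)
Step 4: Test statistic W = min(W+, W-) = 22.5.
Step 5: Ties in |d|, so use the tie-corrected normal approximation.
        E[W] = n(n+1)/4 = 9*10/4 = 22.5.
        Tie groups: |d|=3 (t=2), |d|=5 (t=2), |d|=8 (t=2); sum(t^3 - t) = 18.
        Var[W] = n(n+1)(2n+1)/24 - sum(t^3-t)/48 = 1710/24 - 18/48 = 70.875.
        z = (W - E[W]) / sqrt(Var[W]) = (22.5 - 22.5) / 8.4187 = 0.0000.
        Two-sided p = 2*Phi(z) = 1.000000.
Step 6: alpha = 0.05. fail to reject H0.

W+ = 22.5, W- = 22.5, W = min = 22.5, p = 1.000000, fail to reject H0.


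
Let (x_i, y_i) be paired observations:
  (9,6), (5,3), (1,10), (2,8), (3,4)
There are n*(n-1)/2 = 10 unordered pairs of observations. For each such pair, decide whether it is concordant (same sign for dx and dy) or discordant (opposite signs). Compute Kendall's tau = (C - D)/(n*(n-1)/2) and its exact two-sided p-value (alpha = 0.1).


Step 1: Enumerate the 10 unordered pairs (i,j) with i<j and classify each by sign(x_j-x_i) * sign(y_j-y_i).
  (1,2):dx=-4,dy=-3->C; (1,3):dx=-8,dy=+4->D; (1,4):dx=-7,dy=+2->D; (1,5):dx=-6,dy=-2->C
  (2,3):dx=-4,dy=+7->D; (2,4):dx=-3,dy=+5->D; (2,5):dx=-2,dy=+1->D; (3,4):dx=+1,dy=-2->D
  (3,5):dx=+2,dy=-6->D; (4,5):dx=+1,dy=-4->D
Step 2: C = 2, D = 8, total pairs = 10.
Step 3: tau = (C - D)/(n(n-1)/2) = (2 - 8)/10 = -0.600000.
Step 4: Exact two-sided p-value (enumerate n! = 120 permutations of y under H0): p = 0.233333.
Step 5: alpha = 0.1. fail to reject H0.

tau_b = -0.6000 (C=2, D=8), p = 0.233333, fail to reject H0.


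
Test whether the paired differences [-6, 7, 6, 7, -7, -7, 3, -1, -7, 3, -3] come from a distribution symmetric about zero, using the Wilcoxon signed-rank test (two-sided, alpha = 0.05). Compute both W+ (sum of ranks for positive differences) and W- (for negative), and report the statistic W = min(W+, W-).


Step 1: Drop any zero differences (none here) and take |d_i|.
|d| = [6, 7, 6, 7, 7, 7, 3, 1, 7, 3, 3]
Step 2: Midrank |d_i| (ties get averaged ranks).
ranks: |6|->5.5, |7|->9, |6|->5.5, |7|->9, |7|->9, |7|->9, |3|->3, |1|->1, |7|->9, |3|->3, |3|->3
Step 3: Attach original signs; sum ranks with positive sign and with negative sign.
W+ = 9 + 5.5 + 9 + 3 + 3 = 29.5
W- = 5.5 + 9 + 9 + 1 + 9 + 3 = 36.5
(Check: W+ + W- = 66 should equal n(n+1)/2 = 66.)
Step 4: Test statistic W = min(W+, W-) = 29.5.
Step 5: Ties in |d|, so use the tie-corrected normal approximation.
        E[W] = n(n+1)/4 = 11*12/4 = 33.
        Tie groups: |d|=3 (t=3), |d|=6 (t=2), |d|=7 (t=5); sum(t^3 - t) = 150.
        Var[W] = n(n+1)(2n+1)/24 - sum(t^3-t)/48 = 3036/24 - 150/48 = 123.375.
        z = (W - E[W]) / sqrt(Var[W]) = (29.5 - 33) / 11.1074 = -0.3151.
        Two-sided p = 2*Phi(z) = 0.752682.
Step 6: alpha = 0.05. fail to reject H0.

W+ = 29.5, W- = 36.5, W = min = 29.5, p = 0.752682, fail to reject H0.


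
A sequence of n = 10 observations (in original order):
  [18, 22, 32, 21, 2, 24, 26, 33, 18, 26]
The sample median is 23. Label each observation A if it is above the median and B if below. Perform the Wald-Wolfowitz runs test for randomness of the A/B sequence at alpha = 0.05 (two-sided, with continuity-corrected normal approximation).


Step 1: Compute median = 23; label A = above, B = below.
Labels in order: BBABBAAABA  (n_A = 5, n_B = 5)
Step 2: Count runs R = 6.
Step 3: Under H0 (random ordering), E[R] = 2*n_A*n_B/(n_A+n_B) + 1 = 2*5*5/10 + 1 = 6.0000.
        Var[R] = 2*n_A*n_B*(2*n_A*n_B - n_A - n_B) / ((n_A+n_B)^2 * (n_A+n_B-1)) = 2000/900 = 2.2222.
        SD[R] = 1.4907.
Step 4: R = E[R], so z = 0 with no continuity correction.
Step 5: Two-sided p-value via normal approximation = 2*(1 - Phi(|z|)) = 1.000000.
Step 6: alpha = 0.05. fail to reject H0.

R = 6, z = 0.0000, p = 1.000000, fail to reject H0.


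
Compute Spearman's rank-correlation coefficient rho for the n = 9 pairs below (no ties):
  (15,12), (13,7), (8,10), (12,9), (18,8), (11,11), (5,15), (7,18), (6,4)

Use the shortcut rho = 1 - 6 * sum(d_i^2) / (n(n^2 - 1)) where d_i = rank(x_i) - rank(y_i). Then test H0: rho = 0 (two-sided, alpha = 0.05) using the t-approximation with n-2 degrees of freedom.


Step 1: Rank x and y separately (midranks; no ties here).
rank(x): 15->8, 13->7, 8->4, 12->6, 18->9, 11->5, 5->1, 7->3, 6->2
rank(y): 12->7, 7->2, 10->5, 9->4, 8->3, 11->6, 15->8, 18->9, 4->1
Step 2: d_i = R_x(i) - R_y(i); compute d_i^2.
  (8-7)^2=1, (7-2)^2=25, (4-5)^2=1, (6-4)^2=4, (9-3)^2=36, (5-6)^2=1, (1-8)^2=49, (3-9)^2=36, (2-1)^2=1
sum(d^2) = 154.
Step 3: rho = 1 - 6*154 / (9*(9^2 - 1)) = 1 - 924/720 = -0.283333.
Step 4: Under H0, t = rho * sqrt((n-2)/(1-rho^2)) = -0.7817 ~ t(7).
Step 5: Two-sided p-value from the t-distribution with 7 df = 0.460030.
Step 6: alpha = 0.05. fail to reject H0.

rho = -0.2833, p = 0.460030, fail to reject H0 at alpha = 0.05.


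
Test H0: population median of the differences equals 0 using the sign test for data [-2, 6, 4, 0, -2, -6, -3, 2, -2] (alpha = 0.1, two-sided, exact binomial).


Step 1: Discard zero differences. Original n = 9; n_eff = number of nonzero differences = 8.
Nonzero differences (with sign): -2, +6, +4, -2, -6, -3, +2, -2
Step 2: Count signs: positive = 3, negative = 5.
Step 3: Under H0: P(positive) = 0.5, so the number of positives S ~ Bin(8, 0.5).
Step 4: Two-sided exact p-value = sum of Bin(8,0.5) probabilities at or below the observed probability = 0.726562.
Step 5: alpha = 0.1. fail to reject H0.

n_eff = 8, pos = 3, neg = 5, p = 0.726562, fail to reject H0.


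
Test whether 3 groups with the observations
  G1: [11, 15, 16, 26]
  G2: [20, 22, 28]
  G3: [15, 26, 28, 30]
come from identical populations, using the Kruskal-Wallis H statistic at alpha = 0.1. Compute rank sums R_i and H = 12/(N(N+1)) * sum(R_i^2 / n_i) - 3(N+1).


Step 1: Combine all N = 11 observations and assign midranks.
sorted (value, group, rank): (11,G1,1), (15,G1,2.5), (15,G3,2.5), (16,G1,4), (20,G2,5), (22,G2,6), (26,G1,7.5), (26,G3,7.5), (28,G2,9.5), (28,G3,9.5), (30,G3,11)
Step 2: Sum ranks within each group.
R_1 = 15 (n_1 = 4)
R_2 = 20.5 (n_2 = 3)
R_3 = 30.5 (n_3 = 4)
Step 3: H = 12/(N(N+1)) * sum(R_i^2/n_i) - 3(N+1)
     = 12/(11*12) * (15^2/4 + 20.5^2/3 + 30.5^2/4) - 3*12
     = 0.090909 * 428.896 - 36
     = 2.990530.
Step 4: Ties present; correction factor C = 1 - 18/(11^3 - 11) = 0.986364. Corrected H = 2.990530 / 0.986364 = 3.031874.
Step 5: Under H0, H ~ chi^2(2); p-value = 0.219602.
Step 6: alpha = 0.1. fail to reject H0.

H = 3.0319, df = 2, p = 0.219602, fail to reject H0.


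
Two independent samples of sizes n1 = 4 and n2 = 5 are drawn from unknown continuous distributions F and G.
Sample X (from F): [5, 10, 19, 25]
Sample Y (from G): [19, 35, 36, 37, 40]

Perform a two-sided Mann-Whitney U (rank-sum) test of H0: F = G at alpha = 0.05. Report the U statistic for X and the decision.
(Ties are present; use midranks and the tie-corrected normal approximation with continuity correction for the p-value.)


Step 1: Combine and sort all 9 observations; assign midranks.
sorted (value, group): (5,X), (10,X), (19,X), (19,Y), (25,X), (35,Y), (36,Y), (37,Y), (40,Y)
ranks: 5->1, 10->2, 19->3.5, 19->3.5, 25->5, 35->6, 36->7, 37->8, 40->9
Step 2: Rank sum for X: R1 = 1 + 2 + 3.5 + 5 = 11.5.
Step 3: U_X = R1 - n1(n1+1)/2 = 11.5 - 4*5/2 = 11.5 - 10 = 1.5.
       U_Y = n1*n2 - U_X = 20 - 1.5 = 18.5.
Step 4: Ties are present, so use the tie-corrected normal approximation (with continuity correction) for the p-value.
Step 5: p-value = 0.049090; compare to alpha = 0.05. reject H0.

U_X = 1.5, p = 0.049090, reject H0 at alpha = 0.05.


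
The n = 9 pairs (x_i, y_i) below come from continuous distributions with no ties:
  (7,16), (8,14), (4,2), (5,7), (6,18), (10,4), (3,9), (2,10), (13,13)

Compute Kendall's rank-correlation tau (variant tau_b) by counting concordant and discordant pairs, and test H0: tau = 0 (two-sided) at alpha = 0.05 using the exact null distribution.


Step 1: Enumerate the 36 unordered pairs (i,j) with i<j and classify each by sign(x_j-x_i) * sign(y_j-y_i).
  (1,2):dx=+1,dy=-2->D; (1,3):dx=-3,dy=-14->C; (1,4):dx=-2,dy=-9->C; (1,5):dx=-1,dy=+2->D
  (1,6):dx=+3,dy=-12->D; (1,7):dx=-4,dy=-7->C; (1,8):dx=-5,dy=-6->C; (1,9):dx=+6,dy=-3->D
  (2,3):dx=-4,dy=-12->C; (2,4):dx=-3,dy=-7->C; (2,5):dx=-2,dy=+4->D; (2,6):dx=+2,dy=-10->D
  (2,7):dx=-5,dy=-5->C; (2,8):dx=-6,dy=-4->C; (2,9):dx=+5,dy=-1->D; (3,4):dx=+1,dy=+5->C
  (3,5):dx=+2,dy=+16->C; (3,6):dx=+6,dy=+2->C; (3,7):dx=-1,dy=+7->D; (3,8):dx=-2,dy=+8->D
  (3,9):dx=+9,dy=+11->C; (4,5):dx=+1,dy=+11->C; (4,6):dx=+5,dy=-3->D; (4,7):dx=-2,dy=+2->D
  (4,8):dx=-3,dy=+3->D; (4,9):dx=+8,dy=+6->C; (5,6):dx=+4,dy=-14->D; (5,7):dx=-3,dy=-9->C
  (5,8):dx=-4,dy=-8->C; (5,9):dx=+7,dy=-5->D; (6,7):dx=-7,dy=+5->D; (6,8):dx=-8,dy=+6->D
  (6,9):dx=+3,dy=+9->C; (7,8):dx=-1,dy=+1->D; (7,9):dx=+10,dy=+4->C; (8,9):dx=+11,dy=+3->C
Step 2: C = 19, D = 17, total pairs = 36.
Step 3: tau = (C - D)/(n(n-1)/2) = (19 - 17)/36 = 0.055556.
Step 4: Exact two-sided p-value (enumerate n! = 362880 permutations of y under H0): p = 0.919455.
Step 5: alpha = 0.05. fail to reject H0.

tau_b = 0.0556 (C=19, D=17), p = 0.919455, fail to reject H0.


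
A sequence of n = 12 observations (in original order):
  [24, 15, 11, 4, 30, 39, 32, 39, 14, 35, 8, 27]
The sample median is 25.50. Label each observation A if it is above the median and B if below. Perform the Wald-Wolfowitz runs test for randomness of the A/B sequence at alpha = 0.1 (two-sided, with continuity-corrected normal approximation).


Step 1: Compute median = 25.50; label A = above, B = below.
Labels in order: BBBBAAAABABA  (n_A = 6, n_B = 6)
Step 2: Count runs R = 6.
Step 3: Under H0 (random ordering), E[R] = 2*n_A*n_B/(n_A+n_B) + 1 = 2*6*6/12 + 1 = 7.0000.
        Var[R] = 2*n_A*n_B*(2*n_A*n_B - n_A - n_B) / ((n_A+n_B)^2 * (n_A+n_B-1)) = 4320/1584 = 2.7273.
        SD[R] = 1.6514.
Step 4: Continuity-corrected z = (R + 0.5 - E[R]) / SD[R] = (6 + 0.5 - 7.0000) / 1.6514 = -0.3028.
Step 5: Two-sided p-value via normal approximation = 2*(1 - Phi(|z|)) = 0.762069.
Step 6: alpha = 0.1. fail to reject H0.

R = 6, z = -0.3028, p = 0.762069, fail to reject H0.


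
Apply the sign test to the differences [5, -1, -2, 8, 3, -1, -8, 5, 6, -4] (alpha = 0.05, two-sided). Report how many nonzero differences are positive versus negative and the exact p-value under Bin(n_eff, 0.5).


Step 1: Discard zero differences. Original n = 10; n_eff = number of nonzero differences = 10.
Nonzero differences (with sign): +5, -1, -2, +8, +3, -1, -8, +5, +6, -4
Step 2: Count signs: positive = 5, negative = 5.
Step 3: Under H0: P(positive) = 0.5, so the number of positives S ~ Bin(10, 0.5).
Step 4: Two-sided exact p-value = sum of Bin(10,0.5) probabilities at or below the observed probability = 1.000000.
Step 5: alpha = 0.05. fail to reject H0.

n_eff = 10, pos = 5, neg = 5, p = 1.000000, fail to reject H0.


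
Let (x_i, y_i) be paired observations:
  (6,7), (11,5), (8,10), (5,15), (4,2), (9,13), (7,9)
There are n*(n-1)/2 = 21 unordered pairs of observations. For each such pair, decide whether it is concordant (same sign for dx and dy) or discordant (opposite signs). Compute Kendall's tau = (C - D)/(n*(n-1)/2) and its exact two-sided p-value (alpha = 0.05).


Step 1: Enumerate the 21 unordered pairs (i,j) with i<j and classify each by sign(x_j-x_i) * sign(y_j-y_i).
  (1,2):dx=+5,dy=-2->D; (1,3):dx=+2,dy=+3->C; (1,4):dx=-1,dy=+8->D; (1,5):dx=-2,dy=-5->C
  (1,6):dx=+3,dy=+6->C; (1,7):dx=+1,dy=+2->C; (2,3):dx=-3,dy=+5->D; (2,4):dx=-6,dy=+10->D
  (2,5):dx=-7,dy=-3->C; (2,6):dx=-2,dy=+8->D; (2,7):dx=-4,dy=+4->D; (3,4):dx=-3,dy=+5->D
  (3,5):dx=-4,dy=-8->C; (3,6):dx=+1,dy=+3->C; (3,7):dx=-1,dy=-1->C; (4,5):dx=-1,dy=-13->C
  (4,6):dx=+4,dy=-2->D; (4,7):dx=+2,dy=-6->D; (5,6):dx=+5,dy=+11->C; (5,7):dx=+3,dy=+7->C
  (6,7):dx=-2,dy=-4->C
Step 2: C = 12, D = 9, total pairs = 21.
Step 3: tau = (C - D)/(n(n-1)/2) = (12 - 9)/21 = 0.142857.
Step 4: Exact two-sided p-value (enumerate n! = 5040 permutations of y under H0): p = 0.772619.
Step 5: alpha = 0.05. fail to reject H0.

tau_b = 0.1429 (C=12, D=9), p = 0.772619, fail to reject H0.


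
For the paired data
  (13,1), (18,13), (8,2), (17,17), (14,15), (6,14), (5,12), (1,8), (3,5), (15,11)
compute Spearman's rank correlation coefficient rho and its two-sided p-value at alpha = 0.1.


Step 1: Rank x and y separately (midranks; no ties here).
rank(x): 13->6, 18->10, 8->5, 17->9, 14->7, 6->4, 5->3, 1->1, 3->2, 15->8
rank(y): 1->1, 13->7, 2->2, 17->10, 15->9, 14->8, 12->6, 8->4, 5->3, 11->5
Step 2: d_i = R_x(i) - R_y(i); compute d_i^2.
  (6-1)^2=25, (10-7)^2=9, (5-2)^2=9, (9-10)^2=1, (7-9)^2=4, (4-8)^2=16, (3-6)^2=9, (1-4)^2=9, (2-3)^2=1, (8-5)^2=9
sum(d^2) = 92.
Step 3: rho = 1 - 6*92 / (10*(10^2 - 1)) = 1 - 552/990 = 0.442424.
Step 4: Under H0, t = rho * sqrt((n-2)/(1-rho^2)) = 1.3954 ~ t(8).
Step 5: Two-sided p-value from the t-distribution with 8 df = 0.200423.
Step 6: alpha = 0.1. fail to reject H0.

rho = 0.4424, p = 0.200423, fail to reject H0 at alpha = 0.1.


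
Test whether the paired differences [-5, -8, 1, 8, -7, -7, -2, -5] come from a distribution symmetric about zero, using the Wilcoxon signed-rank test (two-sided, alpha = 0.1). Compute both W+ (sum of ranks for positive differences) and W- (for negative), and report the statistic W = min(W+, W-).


Step 1: Drop any zero differences (none here) and take |d_i|.
|d| = [5, 8, 1, 8, 7, 7, 2, 5]
Step 2: Midrank |d_i| (ties get averaged ranks).
ranks: |5|->3.5, |8|->7.5, |1|->1, |8|->7.5, |7|->5.5, |7|->5.5, |2|->2, |5|->3.5
Step 3: Attach original signs; sum ranks with positive sign and with negative sign.
W+ = 1 + 7.5 = 8.5
W- = 3.5 + 7.5 + 5.5 + 5.5 + 2 + 3.5 = 27.5
(Check: W+ + W- = 36 should equal n(n+1)/2 = 36.)
Step 4: Test statistic W = min(W+, W-) = 8.5.
Step 5: Ties in |d|, so use the tie-corrected normal approximation.
        E[W] = n(n+1)/4 = 8*9/4 = 18.
        Tie groups: |d|=5 (t=2), |d|=7 (t=2), |d|=8 (t=2); sum(t^3 - t) = 18.
        Var[W] = n(n+1)(2n+1)/24 - sum(t^3-t)/48 = 1224/24 - 18/48 = 50.625.
        z = (W - E[W]) / sqrt(Var[W]) = (8.5 - 18) / 7.1151 = -1.3352.
        Two-sided p = 2*Phi(z) = 0.181816.
Step 6: alpha = 0.1. fail to reject H0.

W+ = 8.5, W- = 27.5, W = min = 8.5, p = 0.181816, fail to reject H0.


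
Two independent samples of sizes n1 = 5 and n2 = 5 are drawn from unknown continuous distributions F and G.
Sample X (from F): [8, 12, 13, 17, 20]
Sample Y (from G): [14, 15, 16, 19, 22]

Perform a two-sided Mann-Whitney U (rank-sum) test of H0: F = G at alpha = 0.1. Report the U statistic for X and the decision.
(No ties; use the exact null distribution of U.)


Step 1: Combine and sort all 10 observations; assign midranks.
sorted (value, group): (8,X), (12,X), (13,X), (14,Y), (15,Y), (16,Y), (17,X), (19,Y), (20,X), (22,Y)
ranks: 8->1, 12->2, 13->3, 14->4, 15->5, 16->6, 17->7, 19->8, 20->9, 22->10
Step 2: Rank sum for X: R1 = 1 + 2 + 3 + 7 + 9 = 22.
Step 3: U_X = R1 - n1(n1+1)/2 = 22 - 5*6/2 = 22 - 15 = 7.
       U_Y = n1*n2 - U_X = 25 - 7 = 18.
Step 4: No ties, so the exact null distribution of U (based on enumerating the C(10,5) = 252 equally likely rank assignments) gives the two-sided p-value.
Step 5: p-value = 0.309524; compare to alpha = 0.1. fail to reject H0.

U_X = 7, p = 0.309524, fail to reject H0 at alpha = 0.1.


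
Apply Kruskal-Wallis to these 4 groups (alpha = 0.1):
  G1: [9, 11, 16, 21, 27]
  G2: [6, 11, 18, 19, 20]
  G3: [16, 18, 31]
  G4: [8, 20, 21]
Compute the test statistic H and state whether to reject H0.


Step 1: Combine all N = 16 observations and assign midranks.
sorted (value, group, rank): (6,G2,1), (8,G4,2), (9,G1,3), (11,G1,4.5), (11,G2,4.5), (16,G1,6.5), (16,G3,6.5), (18,G2,8.5), (18,G3,8.5), (19,G2,10), (20,G2,11.5), (20,G4,11.5), (21,G1,13.5), (21,G4,13.5), (27,G1,15), (31,G3,16)
Step 2: Sum ranks within each group.
R_1 = 42.5 (n_1 = 5)
R_2 = 35.5 (n_2 = 5)
R_3 = 31 (n_3 = 3)
R_4 = 27 (n_4 = 3)
Step 3: H = 12/(N(N+1)) * sum(R_i^2/n_i) - 3(N+1)
     = 12/(16*17) * (42.5^2/5 + 35.5^2/5 + 31^2/3 + 27^2/3) - 3*17
     = 0.044118 * 1176.63 - 51
     = 0.910294.
Step 4: Ties present; correction factor C = 1 - 30/(16^3 - 16) = 0.992647. Corrected H = 0.910294 / 0.992647 = 0.917037.
Step 5: Under H0, H ~ chi^2(3); p-value = 0.821315.
Step 6: alpha = 0.1. fail to reject H0.

H = 0.9170, df = 3, p = 0.821315, fail to reject H0.


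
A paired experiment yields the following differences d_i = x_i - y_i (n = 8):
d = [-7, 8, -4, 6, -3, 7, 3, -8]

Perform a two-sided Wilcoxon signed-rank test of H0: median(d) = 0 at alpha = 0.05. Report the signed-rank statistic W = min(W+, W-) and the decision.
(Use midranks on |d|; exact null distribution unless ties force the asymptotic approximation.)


Step 1: Drop any zero differences (none here) and take |d_i|.
|d| = [7, 8, 4, 6, 3, 7, 3, 8]
Step 2: Midrank |d_i| (ties get averaged ranks).
ranks: |7|->5.5, |8|->7.5, |4|->3, |6|->4, |3|->1.5, |7|->5.5, |3|->1.5, |8|->7.5
Step 3: Attach original signs; sum ranks with positive sign and with negative sign.
W+ = 7.5 + 4 + 5.5 + 1.5 = 18.5
W- = 5.5 + 3 + 1.5 + 7.5 = 17.5
(Check: W+ + W- = 36 should equal n(n+1)/2 = 36.)
Step 4: Test statistic W = min(W+, W-) = 17.5.
Step 5: Ties in |d|, so use the tie-corrected normal approximation.
        E[W] = n(n+1)/4 = 8*9/4 = 18.
        Tie groups: |d|=3 (t=2), |d|=7 (t=2), |d|=8 (t=2); sum(t^3 - t) = 18.
        Var[W] = n(n+1)(2n+1)/24 - sum(t^3-t)/48 = 1224/24 - 18/48 = 50.625.
        z = (W - E[W]) / sqrt(Var[W]) = (17.5 - 18) / 7.1151 = -0.0703.
        Two-sided p = 2*Phi(z) = 0.943977.
Step 6: alpha = 0.05. fail to reject H0.

W+ = 18.5, W- = 17.5, W = min = 17.5, p = 0.943977, fail to reject H0.


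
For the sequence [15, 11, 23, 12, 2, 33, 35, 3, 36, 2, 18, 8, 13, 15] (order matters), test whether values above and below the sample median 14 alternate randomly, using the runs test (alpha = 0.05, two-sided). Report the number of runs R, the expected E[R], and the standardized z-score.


Step 1: Compute median = 14; label A = above, B = below.
Labels in order: ABABBAABABABBA  (n_A = 7, n_B = 7)
Step 2: Count runs R = 11.
Step 3: Under H0 (random ordering), E[R] = 2*n_A*n_B/(n_A+n_B) + 1 = 2*7*7/14 + 1 = 8.0000.
        Var[R] = 2*n_A*n_B*(2*n_A*n_B - n_A - n_B) / ((n_A+n_B)^2 * (n_A+n_B-1)) = 8232/2548 = 3.2308.
        SD[R] = 1.7974.
Step 4: Continuity-corrected z = (R - 0.5 - E[R]) / SD[R] = (11 - 0.5 - 8.0000) / 1.7974 = 1.3909.
Step 5: Two-sided p-value via normal approximation = 2*(1 - Phi(|z|)) = 0.164264.
Step 6: alpha = 0.05. fail to reject H0.

R = 11, z = 1.3909, p = 0.164264, fail to reject H0.


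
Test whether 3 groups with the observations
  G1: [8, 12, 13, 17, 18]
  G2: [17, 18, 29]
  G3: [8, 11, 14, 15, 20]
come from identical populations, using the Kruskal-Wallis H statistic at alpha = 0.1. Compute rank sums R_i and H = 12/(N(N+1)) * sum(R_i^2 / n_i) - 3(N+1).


Step 1: Combine all N = 13 observations and assign midranks.
sorted (value, group, rank): (8,G1,1.5), (8,G3,1.5), (11,G3,3), (12,G1,4), (13,G1,5), (14,G3,6), (15,G3,7), (17,G1,8.5), (17,G2,8.5), (18,G1,10.5), (18,G2,10.5), (20,G3,12), (29,G2,13)
Step 2: Sum ranks within each group.
R_1 = 29.5 (n_1 = 5)
R_2 = 32 (n_2 = 3)
R_3 = 29.5 (n_3 = 5)
Step 3: H = 12/(N(N+1)) * sum(R_i^2/n_i) - 3(N+1)
     = 12/(13*14) * (29.5^2/5 + 32^2/3 + 29.5^2/5) - 3*14
     = 0.065934 * 689.433 - 42
     = 3.457143.
Step 4: Ties present; correction factor C = 1 - 18/(13^3 - 13) = 0.991758. Corrected H = 3.457143 / 0.991758 = 3.485873.
Step 5: Under H0, H ~ chi^2(2); p-value = 0.175006.
Step 6: alpha = 0.1. fail to reject H0.

H = 3.4859, df = 2, p = 0.175006, fail to reject H0.


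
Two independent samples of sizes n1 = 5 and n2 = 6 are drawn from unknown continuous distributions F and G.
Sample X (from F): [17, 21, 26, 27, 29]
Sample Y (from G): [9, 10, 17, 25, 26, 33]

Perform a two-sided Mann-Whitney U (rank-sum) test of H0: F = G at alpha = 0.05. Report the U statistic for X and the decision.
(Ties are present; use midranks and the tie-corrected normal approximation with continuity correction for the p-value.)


Step 1: Combine and sort all 11 observations; assign midranks.
sorted (value, group): (9,Y), (10,Y), (17,X), (17,Y), (21,X), (25,Y), (26,X), (26,Y), (27,X), (29,X), (33,Y)
ranks: 9->1, 10->2, 17->3.5, 17->3.5, 21->5, 25->6, 26->7.5, 26->7.5, 27->9, 29->10, 33->11
Step 2: Rank sum for X: R1 = 3.5 + 5 + 7.5 + 9 + 10 = 35.
Step 3: U_X = R1 - n1(n1+1)/2 = 35 - 5*6/2 = 35 - 15 = 20.
       U_Y = n1*n2 - U_X = 30 - 20 = 10.
Step 4: Ties are present, so use the tie-corrected normal approximation (with continuity correction) for the p-value.
Step 5: p-value = 0.409176; compare to alpha = 0.05. fail to reject H0.

U_X = 20, p = 0.409176, fail to reject H0 at alpha = 0.05.


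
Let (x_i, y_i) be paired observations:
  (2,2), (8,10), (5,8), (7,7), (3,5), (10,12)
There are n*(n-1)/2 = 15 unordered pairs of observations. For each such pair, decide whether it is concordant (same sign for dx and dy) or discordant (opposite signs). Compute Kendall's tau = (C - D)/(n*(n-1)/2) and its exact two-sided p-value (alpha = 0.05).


Step 1: Enumerate the 15 unordered pairs (i,j) with i<j and classify each by sign(x_j-x_i) * sign(y_j-y_i).
  (1,2):dx=+6,dy=+8->C; (1,3):dx=+3,dy=+6->C; (1,4):dx=+5,dy=+5->C; (1,5):dx=+1,dy=+3->C
  (1,6):dx=+8,dy=+10->C; (2,3):dx=-3,dy=-2->C; (2,4):dx=-1,dy=-3->C; (2,5):dx=-5,dy=-5->C
  (2,6):dx=+2,dy=+2->C; (3,4):dx=+2,dy=-1->D; (3,5):dx=-2,dy=-3->C; (3,6):dx=+5,dy=+4->C
  (4,5):dx=-4,dy=-2->C; (4,6):dx=+3,dy=+5->C; (5,6):dx=+7,dy=+7->C
Step 2: C = 14, D = 1, total pairs = 15.
Step 3: tau = (C - D)/(n(n-1)/2) = (14 - 1)/15 = 0.866667.
Step 4: Exact two-sided p-value (enumerate n! = 720 permutations of y under H0): p = 0.016667.
Step 5: alpha = 0.05. reject H0.

tau_b = 0.8667 (C=14, D=1), p = 0.016667, reject H0.


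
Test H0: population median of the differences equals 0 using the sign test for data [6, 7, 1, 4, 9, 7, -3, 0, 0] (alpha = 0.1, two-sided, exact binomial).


Step 1: Discard zero differences. Original n = 9; n_eff = number of nonzero differences = 7.
Nonzero differences (with sign): +6, +7, +1, +4, +9, +7, -3
Step 2: Count signs: positive = 6, negative = 1.
Step 3: Under H0: P(positive) = 0.5, so the number of positives S ~ Bin(7, 0.5).
Step 4: Two-sided exact p-value = sum of Bin(7,0.5) probabilities at or below the observed probability = 0.125000.
Step 5: alpha = 0.1. fail to reject H0.

n_eff = 7, pos = 6, neg = 1, p = 0.125000, fail to reject H0.


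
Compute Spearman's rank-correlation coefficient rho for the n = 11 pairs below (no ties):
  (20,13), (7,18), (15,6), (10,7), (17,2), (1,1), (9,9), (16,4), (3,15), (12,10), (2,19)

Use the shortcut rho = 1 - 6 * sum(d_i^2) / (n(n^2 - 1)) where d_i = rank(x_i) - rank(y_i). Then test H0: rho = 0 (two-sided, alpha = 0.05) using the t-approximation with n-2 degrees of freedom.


Step 1: Rank x and y separately (midranks; no ties here).
rank(x): 20->11, 7->4, 15->8, 10->6, 17->10, 1->1, 9->5, 16->9, 3->3, 12->7, 2->2
rank(y): 13->8, 18->10, 6->4, 7->5, 2->2, 1->1, 9->6, 4->3, 15->9, 10->7, 19->11
Step 2: d_i = R_x(i) - R_y(i); compute d_i^2.
  (11-8)^2=9, (4-10)^2=36, (8-4)^2=16, (6-5)^2=1, (10-2)^2=64, (1-1)^2=0, (5-6)^2=1, (9-3)^2=36, (3-9)^2=36, (7-7)^2=0, (2-11)^2=81
sum(d^2) = 280.
Step 3: rho = 1 - 6*280 / (11*(11^2 - 1)) = 1 - 1680/1320 = -0.272727.
Step 4: Under H0, t = rho * sqrt((n-2)/(1-rho^2)) = -0.8504 ~ t(9).
Step 5: Two-sided p-value from the t-distribution with 9 df = 0.417141.
Step 6: alpha = 0.05. fail to reject H0.

rho = -0.2727, p = 0.417141, fail to reject H0 at alpha = 0.05.


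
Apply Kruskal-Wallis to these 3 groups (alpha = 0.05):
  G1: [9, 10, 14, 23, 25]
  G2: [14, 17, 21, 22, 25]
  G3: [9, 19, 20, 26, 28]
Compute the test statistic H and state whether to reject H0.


Step 1: Combine all N = 15 observations and assign midranks.
sorted (value, group, rank): (9,G1,1.5), (9,G3,1.5), (10,G1,3), (14,G1,4.5), (14,G2,4.5), (17,G2,6), (19,G3,7), (20,G3,8), (21,G2,9), (22,G2,10), (23,G1,11), (25,G1,12.5), (25,G2,12.5), (26,G3,14), (28,G3,15)
Step 2: Sum ranks within each group.
R_1 = 32.5 (n_1 = 5)
R_2 = 42 (n_2 = 5)
R_3 = 45.5 (n_3 = 5)
Step 3: H = 12/(N(N+1)) * sum(R_i^2/n_i) - 3(N+1)
     = 12/(15*16) * (32.5^2/5 + 42^2/5 + 45.5^2/5) - 3*16
     = 0.050000 * 978.1 - 48
     = 0.905000.
Step 4: Ties present; correction factor C = 1 - 18/(15^3 - 15) = 0.994643. Corrected H = 0.905000 / 0.994643 = 0.909874.
Step 5: Under H0, H ~ chi^2(2); p-value = 0.634488.
Step 6: alpha = 0.05. fail to reject H0.

H = 0.9099, df = 2, p = 0.634488, fail to reject H0.


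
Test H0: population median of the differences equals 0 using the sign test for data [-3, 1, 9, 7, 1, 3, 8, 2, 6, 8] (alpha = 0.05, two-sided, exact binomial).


Step 1: Discard zero differences. Original n = 10; n_eff = number of nonzero differences = 10.
Nonzero differences (with sign): -3, +1, +9, +7, +1, +3, +8, +2, +6, +8
Step 2: Count signs: positive = 9, negative = 1.
Step 3: Under H0: P(positive) = 0.5, so the number of positives S ~ Bin(10, 0.5).
Step 4: Two-sided exact p-value = sum of Bin(10,0.5) probabilities at or below the observed probability = 0.021484.
Step 5: alpha = 0.05. reject H0.

n_eff = 10, pos = 9, neg = 1, p = 0.021484, reject H0.


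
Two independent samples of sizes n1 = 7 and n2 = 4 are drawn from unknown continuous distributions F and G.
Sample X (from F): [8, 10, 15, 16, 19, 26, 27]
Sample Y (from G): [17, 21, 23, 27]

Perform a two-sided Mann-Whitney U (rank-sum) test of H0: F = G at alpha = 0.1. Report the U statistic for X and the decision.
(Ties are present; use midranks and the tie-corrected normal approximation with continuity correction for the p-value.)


Step 1: Combine and sort all 11 observations; assign midranks.
sorted (value, group): (8,X), (10,X), (15,X), (16,X), (17,Y), (19,X), (21,Y), (23,Y), (26,X), (27,X), (27,Y)
ranks: 8->1, 10->2, 15->3, 16->4, 17->5, 19->6, 21->7, 23->8, 26->9, 27->10.5, 27->10.5
Step 2: Rank sum for X: R1 = 1 + 2 + 3 + 4 + 6 + 9 + 10.5 = 35.5.
Step 3: U_X = R1 - n1(n1+1)/2 = 35.5 - 7*8/2 = 35.5 - 28 = 7.5.
       U_Y = n1*n2 - U_X = 28 - 7.5 = 20.5.
Step 4: Ties are present, so use the tie-corrected normal approximation (with continuity correction) for the p-value.
Step 5: p-value = 0.255756; compare to alpha = 0.1. fail to reject H0.

U_X = 7.5, p = 0.255756, fail to reject H0 at alpha = 0.1.


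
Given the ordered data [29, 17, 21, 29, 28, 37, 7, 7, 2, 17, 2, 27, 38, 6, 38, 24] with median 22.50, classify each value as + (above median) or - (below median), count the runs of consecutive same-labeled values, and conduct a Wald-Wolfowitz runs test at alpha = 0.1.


Step 1: Compute median = 22.50; label A = above, B = below.
Labels in order: ABBAAABBBBBAABAA  (n_A = 8, n_B = 8)
Step 2: Count runs R = 7.
Step 3: Under H0 (random ordering), E[R] = 2*n_A*n_B/(n_A+n_B) + 1 = 2*8*8/16 + 1 = 9.0000.
        Var[R] = 2*n_A*n_B*(2*n_A*n_B - n_A - n_B) / ((n_A+n_B)^2 * (n_A+n_B-1)) = 14336/3840 = 3.7333.
        SD[R] = 1.9322.
Step 4: Continuity-corrected z = (R + 0.5 - E[R]) / SD[R] = (7 + 0.5 - 9.0000) / 1.9322 = -0.7763.
Step 5: Two-sided p-value via normal approximation = 2*(1 - Phi(|z|)) = 0.437558.
Step 6: alpha = 0.1. fail to reject H0.

R = 7, z = -0.7763, p = 0.437558, fail to reject H0.
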